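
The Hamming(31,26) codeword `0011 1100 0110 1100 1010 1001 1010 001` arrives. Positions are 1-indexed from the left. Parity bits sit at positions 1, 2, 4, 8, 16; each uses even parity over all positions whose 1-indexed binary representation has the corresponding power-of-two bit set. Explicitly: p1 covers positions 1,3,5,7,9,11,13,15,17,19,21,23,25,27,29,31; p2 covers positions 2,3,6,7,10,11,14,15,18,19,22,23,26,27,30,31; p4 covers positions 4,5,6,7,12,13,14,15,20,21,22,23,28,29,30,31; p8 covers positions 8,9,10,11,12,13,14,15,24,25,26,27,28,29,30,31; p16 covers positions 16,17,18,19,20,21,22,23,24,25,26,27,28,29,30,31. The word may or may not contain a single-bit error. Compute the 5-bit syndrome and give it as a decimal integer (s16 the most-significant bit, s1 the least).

s1: b1⊕b3⊕b5⊕b7⊕b9⊕b11⊕b13⊕b15⊕b17⊕b19⊕b21⊕b23⊕b25⊕b27⊕b29⊕b31 = 0⊕1⊕1⊕0⊕0⊕1⊕1⊕0⊕1⊕1⊕1⊕0⊕1⊕1⊕0⊕1 = 0
s2: b2⊕b3⊕b6⊕b7⊕b10⊕b11⊕b14⊕b15⊕b18⊕b19⊕b22⊕b23⊕b26⊕b27⊕b30⊕b31 = 0⊕1⊕1⊕0⊕1⊕1⊕1⊕0⊕0⊕1⊕0⊕0⊕0⊕1⊕0⊕1 = 0
s4: b4⊕b5⊕b6⊕b7⊕b12⊕b13⊕b14⊕b15⊕b20⊕b21⊕b22⊕b23⊕b28⊕b29⊕b30⊕b31 = 1⊕1⊕1⊕0⊕0⊕1⊕1⊕0⊕0⊕1⊕0⊕0⊕0⊕0⊕0⊕1 = 1
s8: b8⊕b9⊕b10⊕b11⊕b12⊕b13⊕b14⊕b15⊕b24⊕b25⊕b26⊕b27⊕b28⊕b29⊕b30⊕b31 = 0⊕0⊕1⊕1⊕0⊕1⊕1⊕0⊕1⊕1⊕0⊕1⊕0⊕0⊕0⊕1 = 0
s16: b16⊕b17⊕b18⊕b19⊕b20⊕b21⊕b22⊕b23⊕b24⊕b25⊕b26⊕b27⊕b28⊕b29⊕b30⊕b31 = 0⊕1⊕0⊕1⊕0⊕1⊕0⊕0⊕1⊕1⊕0⊕1⊕0⊕0⊕0⊕1 = 1
Syndrome (s16...s1) = 10100 → position 20.

20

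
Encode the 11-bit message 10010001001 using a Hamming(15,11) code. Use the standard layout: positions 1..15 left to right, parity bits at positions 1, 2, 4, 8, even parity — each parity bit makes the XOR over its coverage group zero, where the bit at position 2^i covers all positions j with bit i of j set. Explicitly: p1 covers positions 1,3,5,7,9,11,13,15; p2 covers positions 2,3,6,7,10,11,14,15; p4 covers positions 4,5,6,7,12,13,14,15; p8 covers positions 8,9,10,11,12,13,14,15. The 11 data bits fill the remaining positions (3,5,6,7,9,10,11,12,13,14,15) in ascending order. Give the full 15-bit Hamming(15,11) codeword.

Place data bits at non-power-of-two positions: b3=1, b5=0, b6=0, b7=1, b9=0, b10=0, b11=0, b12=1, b13=0, b14=0, b15=1.
p1 = XOR of data positions {3,5,7,9,11,13,15} = 1⊕0⊕1⊕0⊕0⊕0⊕1 = 1
p2 = XOR of data positions {3,6,7,10,11,14,15} = 1⊕0⊕1⊕0⊕0⊕0⊕1 = 1
p4 = XOR of data positions {5,6,7,12,13,14,15} = 0⊕0⊕1⊕1⊕0⊕0⊕1 = 1
p8 = XOR of data positions {9,10,11,12,13,14,15} = 0⊕0⊕0⊕1⊕0⊕0⊕1 = 0
Codeword b1..b15 = 111100100001001

111100100001001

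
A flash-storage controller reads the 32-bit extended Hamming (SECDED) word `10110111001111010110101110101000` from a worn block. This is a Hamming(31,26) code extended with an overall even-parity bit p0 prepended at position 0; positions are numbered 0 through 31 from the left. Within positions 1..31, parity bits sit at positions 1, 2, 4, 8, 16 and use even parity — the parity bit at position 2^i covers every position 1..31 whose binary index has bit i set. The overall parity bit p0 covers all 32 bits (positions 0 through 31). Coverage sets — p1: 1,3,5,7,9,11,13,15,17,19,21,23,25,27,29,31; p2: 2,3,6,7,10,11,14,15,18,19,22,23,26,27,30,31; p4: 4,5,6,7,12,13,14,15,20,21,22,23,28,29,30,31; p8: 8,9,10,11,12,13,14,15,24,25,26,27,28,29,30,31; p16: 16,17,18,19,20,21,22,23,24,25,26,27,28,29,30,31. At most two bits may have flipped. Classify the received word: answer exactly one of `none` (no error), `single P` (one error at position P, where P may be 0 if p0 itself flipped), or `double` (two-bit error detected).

s1: b1⊕b3⊕b5⊕b7⊕b9⊕b11⊕b13⊕b15⊕b17⊕b19⊕b21⊕b23⊕b25⊕b27⊕b29⊕b31 = 0⊕1⊕1⊕1⊕0⊕1⊕1⊕1⊕1⊕0⊕0⊕1⊕0⊕0⊕0⊕0 = 0
s2: b2⊕b3⊕b6⊕b7⊕b10⊕b11⊕b14⊕b15⊕b18⊕b19⊕b22⊕b23⊕b26⊕b27⊕b30⊕b31 = 1⊕1⊕1⊕1⊕1⊕1⊕0⊕1⊕1⊕0⊕1⊕1⊕1⊕0⊕0⊕0 = 1
s4: b4⊕b5⊕b6⊕b7⊕b12⊕b13⊕b14⊕b15⊕b20⊕b21⊕b22⊕b23⊕b28⊕b29⊕b30⊕b31 = 0⊕1⊕1⊕1⊕1⊕1⊕0⊕1⊕1⊕0⊕1⊕1⊕1⊕0⊕0⊕0 = 0
s8: b8⊕b9⊕b10⊕b11⊕b12⊕b13⊕b14⊕b15⊕b24⊕b25⊕b26⊕b27⊕b28⊕b29⊕b30⊕b31 = 0⊕0⊕1⊕1⊕1⊕1⊕0⊕1⊕1⊕0⊕1⊕0⊕1⊕0⊕0⊕0 = 0
s16: b16⊕b17⊕b18⊕b19⊕b20⊕b21⊕b22⊕b23⊕b24⊕b25⊕b26⊕b27⊕b28⊕b29⊕b30⊕b31 = 0⊕1⊕1⊕0⊕1⊕0⊕1⊕1⊕1⊕0⊕1⊕0⊕1⊕0⊕0⊕0 = 0
Syndrome (s16...s1) = 00010 → position 2.
Overall parity (XOR of all 32 bits, including p0): 1⊕0⊕1⊕1⊕0⊕1⊕1⊕1⊕0⊕0⊕1⊕1⊕1⊕1⊕0⊕1⊕0⊕1⊕1⊕0⊕1⊕0⊕1⊕1⊕1⊕0⊕1⊕0⊕1⊕0⊕0⊕0 = 1
Overall=1, syndrome position=2 → single-bit error at position 2.

single 2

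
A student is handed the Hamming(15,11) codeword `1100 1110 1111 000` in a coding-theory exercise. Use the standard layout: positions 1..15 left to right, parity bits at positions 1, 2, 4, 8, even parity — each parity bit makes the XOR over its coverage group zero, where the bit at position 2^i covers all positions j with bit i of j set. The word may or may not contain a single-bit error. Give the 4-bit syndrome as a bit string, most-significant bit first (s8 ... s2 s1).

s1: b1⊕b3⊕b5⊕b7⊕b9⊕b11⊕b13⊕b15 = 1⊕0⊕1⊕1⊕1⊕1⊕0⊕0 = 1
s2: b2⊕b3⊕b6⊕b7⊕b10⊕b11⊕b14⊕b15 = 1⊕0⊕1⊕1⊕1⊕1⊕0⊕0 = 1
s4: b4⊕b5⊕b6⊕b7⊕b12⊕b13⊕b14⊕b15 = 0⊕1⊕1⊕1⊕1⊕0⊕0⊕0 = 0
s8: b8⊕b9⊕b10⊕b11⊕b12⊕b13⊕b14⊕b15 = 0⊕1⊕1⊕1⊕1⊕0⊕0⊕0 = 0
Syndrome (s8...s1) = 0011 → position 3.

0011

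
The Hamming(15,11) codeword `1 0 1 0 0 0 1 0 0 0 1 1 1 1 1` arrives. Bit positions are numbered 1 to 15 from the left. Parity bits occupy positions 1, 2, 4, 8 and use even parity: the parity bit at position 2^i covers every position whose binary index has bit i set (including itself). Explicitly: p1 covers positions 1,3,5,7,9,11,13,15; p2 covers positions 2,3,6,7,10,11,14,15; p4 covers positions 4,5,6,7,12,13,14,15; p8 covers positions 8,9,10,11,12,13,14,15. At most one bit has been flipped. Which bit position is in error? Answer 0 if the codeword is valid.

14

s1: b1⊕b3⊕b5⊕b7⊕b9⊕b11⊕b13⊕b15 = 1⊕1⊕0⊕1⊕0⊕1⊕1⊕1 = 0
s2: b2⊕b3⊕b6⊕b7⊕b10⊕b11⊕b14⊕b15 = 0⊕1⊕0⊕1⊕0⊕1⊕1⊕1 = 1
s4: b4⊕b5⊕b6⊕b7⊕b12⊕b13⊕b14⊕b15 = 0⊕0⊕0⊕1⊕1⊕1⊕1⊕1 = 1
s8: b8⊕b9⊕b10⊕b11⊕b12⊕b13⊕b14⊕b15 = 0⊕0⊕0⊕1⊕1⊕1⊕1⊕1 = 1
Syndrome (s8...s1) = 1110 → position 14.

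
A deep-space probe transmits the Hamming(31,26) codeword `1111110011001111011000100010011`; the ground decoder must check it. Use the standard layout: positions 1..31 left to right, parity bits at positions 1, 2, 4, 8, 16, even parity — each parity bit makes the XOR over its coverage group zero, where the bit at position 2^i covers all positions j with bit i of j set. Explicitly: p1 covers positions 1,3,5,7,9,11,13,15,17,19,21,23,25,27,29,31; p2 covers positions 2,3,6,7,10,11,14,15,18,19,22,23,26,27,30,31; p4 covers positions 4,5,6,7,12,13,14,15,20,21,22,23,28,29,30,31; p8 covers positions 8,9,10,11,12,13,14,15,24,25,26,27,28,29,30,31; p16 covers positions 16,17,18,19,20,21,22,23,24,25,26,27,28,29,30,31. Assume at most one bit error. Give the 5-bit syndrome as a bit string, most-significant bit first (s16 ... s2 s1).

10100

s1: b1⊕b3⊕b5⊕b7⊕b9⊕b11⊕b13⊕b15⊕b17⊕b19⊕b21⊕b23⊕b25⊕b27⊕b29⊕b31 = 1⊕1⊕1⊕0⊕1⊕0⊕1⊕1⊕0⊕1⊕0⊕1⊕0⊕1⊕0⊕1 = 0
s2: b2⊕b3⊕b6⊕b7⊕b10⊕b11⊕b14⊕b15⊕b18⊕b19⊕b22⊕b23⊕b26⊕b27⊕b30⊕b31 = 1⊕1⊕1⊕0⊕1⊕0⊕1⊕1⊕1⊕1⊕0⊕1⊕0⊕1⊕1⊕1 = 0
s4: b4⊕b5⊕b6⊕b7⊕b12⊕b13⊕b14⊕b15⊕b20⊕b21⊕b22⊕b23⊕b28⊕b29⊕b30⊕b31 = 1⊕1⊕1⊕0⊕0⊕1⊕1⊕1⊕0⊕0⊕0⊕1⊕0⊕0⊕1⊕1 = 1
s8: b8⊕b9⊕b10⊕b11⊕b12⊕b13⊕b14⊕b15⊕b24⊕b25⊕b26⊕b27⊕b28⊕b29⊕b30⊕b31 = 0⊕1⊕1⊕0⊕0⊕1⊕1⊕1⊕0⊕0⊕0⊕1⊕0⊕0⊕1⊕1 = 0
s16: b16⊕b17⊕b18⊕b19⊕b20⊕b21⊕b22⊕b23⊕b24⊕b25⊕b26⊕b27⊕b28⊕b29⊕b30⊕b31 = 1⊕0⊕1⊕1⊕0⊕0⊕0⊕1⊕0⊕0⊕0⊕1⊕0⊕0⊕1⊕1 = 1
Syndrome (s16...s1) = 10100 → position 20.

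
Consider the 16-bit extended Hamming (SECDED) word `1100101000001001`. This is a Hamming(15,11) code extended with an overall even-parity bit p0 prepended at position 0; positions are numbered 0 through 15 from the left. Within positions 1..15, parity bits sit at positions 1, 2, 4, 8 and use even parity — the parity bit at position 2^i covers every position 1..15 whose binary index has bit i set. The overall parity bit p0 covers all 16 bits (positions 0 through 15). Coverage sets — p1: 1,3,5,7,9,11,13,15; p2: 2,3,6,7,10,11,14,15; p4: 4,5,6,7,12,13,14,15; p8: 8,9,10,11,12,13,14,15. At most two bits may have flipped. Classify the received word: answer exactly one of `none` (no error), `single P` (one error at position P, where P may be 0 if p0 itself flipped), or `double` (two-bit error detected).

none

s1: b1⊕b3⊕b5⊕b7⊕b9⊕b11⊕b13⊕b15 = 1⊕0⊕0⊕0⊕0⊕0⊕0⊕1 = 0
s2: b2⊕b3⊕b6⊕b7⊕b10⊕b11⊕b14⊕b15 = 0⊕0⊕1⊕0⊕0⊕0⊕0⊕1 = 0
s4: b4⊕b5⊕b6⊕b7⊕b12⊕b13⊕b14⊕b15 = 1⊕0⊕1⊕0⊕1⊕0⊕0⊕1 = 0
s8: b8⊕b9⊕b10⊕b11⊕b12⊕b13⊕b14⊕b15 = 0⊕0⊕0⊕0⊕1⊕0⊕0⊕1 = 0
Syndrome (s8...s1) = 0000 → position 0 (no error).
Overall parity (XOR of all 16 bits, including p0): 1⊕1⊕0⊕0⊕1⊕0⊕1⊕0⊕0⊕0⊕0⊕0⊕1⊕0⊕0⊕1 = 0
Overall=0, syndrome position=0 → no error.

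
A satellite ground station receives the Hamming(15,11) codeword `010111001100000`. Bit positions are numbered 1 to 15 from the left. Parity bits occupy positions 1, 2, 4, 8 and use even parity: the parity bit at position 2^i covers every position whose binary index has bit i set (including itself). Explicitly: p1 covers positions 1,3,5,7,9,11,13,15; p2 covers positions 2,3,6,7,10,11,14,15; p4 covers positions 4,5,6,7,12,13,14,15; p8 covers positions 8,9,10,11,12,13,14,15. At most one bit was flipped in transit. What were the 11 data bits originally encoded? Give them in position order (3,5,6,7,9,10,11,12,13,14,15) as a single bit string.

01001100000

s1: b1⊕b3⊕b5⊕b7⊕b9⊕b11⊕b13⊕b15 = 0⊕0⊕1⊕0⊕1⊕0⊕0⊕0 = 0
s2: b2⊕b3⊕b6⊕b7⊕b10⊕b11⊕b14⊕b15 = 1⊕0⊕1⊕0⊕1⊕0⊕0⊕0 = 1
s4: b4⊕b5⊕b6⊕b7⊕b12⊕b13⊕b14⊕b15 = 1⊕1⊕1⊕0⊕0⊕0⊕0⊕0 = 1
s8: b8⊕b9⊕b10⊕b11⊕b12⊕b13⊕b14⊕b15 = 0⊕1⊕1⊕0⊕0⊕0⊕0⊕0 = 0
Syndrome (s8...s1) = 0110 → position 6.
Flip bit 6: corrected codeword = 010110001100000
Data bits at positions 3,5,6,7,9,10,11,12,13,14,15: 01001100000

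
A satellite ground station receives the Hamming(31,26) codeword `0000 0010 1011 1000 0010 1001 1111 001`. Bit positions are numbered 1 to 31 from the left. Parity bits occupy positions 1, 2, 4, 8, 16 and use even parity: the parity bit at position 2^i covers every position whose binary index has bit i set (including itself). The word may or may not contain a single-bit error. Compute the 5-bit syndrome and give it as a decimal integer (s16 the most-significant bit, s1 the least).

s1: b1⊕b3⊕b5⊕b7⊕b9⊕b11⊕b13⊕b15⊕b17⊕b19⊕b21⊕b23⊕b25⊕b27⊕b29⊕b31 = 0⊕0⊕0⊕1⊕1⊕1⊕1⊕0⊕0⊕1⊕1⊕0⊕1⊕1⊕0⊕1 = 1
s2: b2⊕b3⊕b6⊕b7⊕b10⊕b11⊕b14⊕b15⊕b18⊕b19⊕b22⊕b23⊕b26⊕b27⊕b30⊕b31 = 0⊕0⊕0⊕1⊕0⊕1⊕0⊕0⊕0⊕1⊕0⊕0⊕1⊕1⊕0⊕1 = 0
s4: b4⊕b5⊕b6⊕b7⊕b12⊕b13⊕b14⊕b15⊕b20⊕b21⊕b22⊕b23⊕b28⊕b29⊕b30⊕b31 = 0⊕0⊕0⊕1⊕1⊕1⊕0⊕0⊕0⊕1⊕0⊕0⊕1⊕0⊕0⊕1 = 0
s8: b8⊕b9⊕b10⊕b11⊕b12⊕b13⊕b14⊕b15⊕b24⊕b25⊕b26⊕b27⊕b28⊕b29⊕b30⊕b31 = 0⊕1⊕0⊕1⊕1⊕1⊕0⊕0⊕1⊕1⊕1⊕1⊕1⊕0⊕0⊕1 = 0
s16: b16⊕b17⊕b18⊕b19⊕b20⊕b21⊕b22⊕b23⊕b24⊕b25⊕b26⊕b27⊕b28⊕b29⊕b30⊕b31 = 0⊕0⊕0⊕1⊕0⊕1⊕0⊕0⊕1⊕1⊕1⊕1⊕1⊕0⊕0⊕1 = 0
Syndrome (s16...s1) = 00001 → position 1.

1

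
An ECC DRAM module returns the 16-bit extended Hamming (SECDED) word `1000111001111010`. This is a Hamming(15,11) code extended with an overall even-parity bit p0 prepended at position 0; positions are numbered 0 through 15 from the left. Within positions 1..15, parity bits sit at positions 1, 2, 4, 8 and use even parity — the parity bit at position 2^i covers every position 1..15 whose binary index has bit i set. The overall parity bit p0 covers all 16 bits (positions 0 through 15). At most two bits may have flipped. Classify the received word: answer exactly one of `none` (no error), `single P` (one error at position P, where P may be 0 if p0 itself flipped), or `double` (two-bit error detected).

s1: b1⊕b3⊕b5⊕b7⊕b9⊕b11⊕b13⊕b15 = 0⊕0⊕1⊕0⊕1⊕1⊕0⊕0 = 1
s2: b2⊕b3⊕b6⊕b7⊕b10⊕b11⊕b14⊕b15 = 0⊕0⊕1⊕0⊕1⊕1⊕1⊕0 = 0
s4: b4⊕b5⊕b6⊕b7⊕b12⊕b13⊕b14⊕b15 = 1⊕1⊕1⊕0⊕1⊕0⊕1⊕0 = 1
s8: b8⊕b9⊕b10⊕b11⊕b12⊕b13⊕b14⊕b15 = 0⊕1⊕1⊕1⊕1⊕0⊕1⊕0 = 1
Syndrome (s8...s1) = 1101 → position 13.
Overall parity (XOR of all 16 bits, including p0): 1⊕0⊕0⊕0⊕1⊕1⊕1⊕0⊕0⊕1⊕1⊕1⊕1⊕0⊕1⊕0 = 1
Overall=1, syndrome position=13 → single-bit error at position 13.

single 13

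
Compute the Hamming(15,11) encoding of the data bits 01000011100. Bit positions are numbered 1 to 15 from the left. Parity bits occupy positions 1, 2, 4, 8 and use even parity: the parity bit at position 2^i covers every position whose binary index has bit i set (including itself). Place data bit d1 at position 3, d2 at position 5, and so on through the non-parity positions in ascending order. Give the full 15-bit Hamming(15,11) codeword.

Place data bits at non-power-of-two positions: b3=0, b5=1, b6=0, b7=0, b9=0, b10=0, b11=1, b12=1, b13=1, b14=0, b15=0.
p1 = XOR of data positions {3,5,7,9,11,13,15} = 0⊕1⊕0⊕0⊕1⊕1⊕0 = 1
p2 = XOR of data positions {3,6,7,10,11,14,15} = 0⊕0⊕0⊕0⊕1⊕0⊕0 = 1
p4 = XOR of data positions {5,6,7,12,13,14,15} = 1⊕0⊕0⊕1⊕1⊕0⊕0 = 1
p8 = XOR of data positions {9,10,11,12,13,14,15} = 0⊕0⊕1⊕1⊕1⊕0⊕0 = 1
Codeword b1..b15 = 110110010011100

110110010011100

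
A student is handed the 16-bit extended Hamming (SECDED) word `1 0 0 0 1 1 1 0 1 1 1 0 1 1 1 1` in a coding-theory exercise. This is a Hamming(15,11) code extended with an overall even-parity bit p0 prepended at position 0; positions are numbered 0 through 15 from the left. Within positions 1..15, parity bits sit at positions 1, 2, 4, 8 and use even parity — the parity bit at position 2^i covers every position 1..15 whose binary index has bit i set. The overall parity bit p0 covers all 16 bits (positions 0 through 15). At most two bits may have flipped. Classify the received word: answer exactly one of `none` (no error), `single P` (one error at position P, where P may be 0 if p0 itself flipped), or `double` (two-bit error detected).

s1: b1⊕b3⊕b5⊕b7⊕b9⊕b11⊕b13⊕b15 = 0⊕0⊕1⊕0⊕1⊕0⊕1⊕1 = 0
s2: b2⊕b3⊕b6⊕b7⊕b10⊕b11⊕b14⊕b15 = 0⊕0⊕1⊕0⊕1⊕0⊕1⊕1 = 0
s4: b4⊕b5⊕b6⊕b7⊕b12⊕b13⊕b14⊕b15 = 1⊕1⊕1⊕0⊕1⊕1⊕1⊕1 = 1
s8: b8⊕b9⊕b10⊕b11⊕b12⊕b13⊕b14⊕b15 = 1⊕1⊕1⊕0⊕1⊕1⊕1⊕1 = 1
Syndrome (s8...s1) = 1100 → position 12.
Overall parity (XOR of all 16 bits, including p0): 1⊕0⊕0⊕0⊕1⊕1⊕1⊕0⊕1⊕1⊕1⊕0⊕1⊕1⊕1⊕1 = 1
Overall=1, syndrome position=12 → single-bit error at position 12.

single 12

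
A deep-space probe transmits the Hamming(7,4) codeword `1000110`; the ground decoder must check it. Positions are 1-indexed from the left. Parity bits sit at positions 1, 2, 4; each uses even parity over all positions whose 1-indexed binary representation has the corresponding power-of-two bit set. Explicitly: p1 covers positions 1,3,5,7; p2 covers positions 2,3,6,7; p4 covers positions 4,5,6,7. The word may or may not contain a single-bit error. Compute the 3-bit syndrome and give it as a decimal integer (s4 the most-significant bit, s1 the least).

s1: b1⊕b3⊕b5⊕b7 = 1⊕0⊕1⊕0 = 0
s2: b2⊕b3⊕b6⊕b7 = 0⊕0⊕1⊕0 = 1
s4: b4⊕b5⊕b6⊕b7 = 0⊕1⊕1⊕0 = 0
Syndrome (s4...s1) = 010 → position 2.

2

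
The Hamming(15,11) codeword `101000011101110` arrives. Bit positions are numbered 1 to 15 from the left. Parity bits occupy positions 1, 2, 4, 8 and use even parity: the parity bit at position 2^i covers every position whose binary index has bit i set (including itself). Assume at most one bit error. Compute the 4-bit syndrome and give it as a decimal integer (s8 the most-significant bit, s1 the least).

6

s1: b1⊕b3⊕b5⊕b7⊕b9⊕b11⊕b13⊕b15 = 1⊕1⊕0⊕0⊕1⊕0⊕1⊕0 = 0
s2: b2⊕b3⊕b6⊕b7⊕b10⊕b11⊕b14⊕b15 = 0⊕1⊕0⊕0⊕1⊕0⊕1⊕0 = 1
s4: b4⊕b5⊕b6⊕b7⊕b12⊕b13⊕b14⊕b15 = 0⊕0⊕0⊕0⊕1⊕1⊕1⊕0 = 1
s8: b8⊕b9⊕b10⊕b11⊕b12⊕b13⊕b14⊕b15 = 1⊕1⊕1⊕0⊕1⊕1⊕1⊕0 = 0
Syndrome (s8...s1) = 0110 → position 6.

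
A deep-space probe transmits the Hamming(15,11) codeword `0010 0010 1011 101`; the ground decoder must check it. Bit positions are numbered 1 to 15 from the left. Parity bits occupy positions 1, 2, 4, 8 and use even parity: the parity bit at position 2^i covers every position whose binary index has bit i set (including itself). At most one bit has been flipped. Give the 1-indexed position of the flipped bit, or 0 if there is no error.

8

s1: b1⊕b3⊕b5⊕b7⊕b9⊕b11⊕b13⊕b15 = 0⊕1⊕0⊕1⊕1⊕1⊕1⊕1 = 0
s2: b2⊕b3⊕b6⊕b7⊕b10⊕b11⊕b14⊕b15 = 0⊕1⊕0⊕1⊕0⊕1⊕0⊕1 = 0
s4: b4⊕b5⊕b6⊕b7⊕b12⊕b13⊕b14⊕b15 = 0⊕0⊕0⊕1⊕1⊕1⊕0⊕1 = 0
s8: b8⊕b9⊕b10⊕b11⊕b12⊕b13⊕b14⊕b15 = 0⊕1⊕0⊕1⊕1⊕1⊕0⊕1 = 1
Syndrome (s8...s1) = 1000 → position 8.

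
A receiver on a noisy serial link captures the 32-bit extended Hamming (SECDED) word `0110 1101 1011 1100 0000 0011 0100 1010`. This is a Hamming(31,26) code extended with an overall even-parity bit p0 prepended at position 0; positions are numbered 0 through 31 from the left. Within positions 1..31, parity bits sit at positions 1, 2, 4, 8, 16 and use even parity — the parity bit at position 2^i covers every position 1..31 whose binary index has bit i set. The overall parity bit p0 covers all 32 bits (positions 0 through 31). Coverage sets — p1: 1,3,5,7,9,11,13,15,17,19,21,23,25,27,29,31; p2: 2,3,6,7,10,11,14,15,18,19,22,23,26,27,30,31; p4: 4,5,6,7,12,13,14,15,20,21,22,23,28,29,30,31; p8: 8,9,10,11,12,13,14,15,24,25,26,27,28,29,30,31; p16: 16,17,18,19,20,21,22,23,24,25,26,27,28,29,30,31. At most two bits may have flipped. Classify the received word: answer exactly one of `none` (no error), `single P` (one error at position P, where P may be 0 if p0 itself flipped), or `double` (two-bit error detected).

s1: b1⊕b3⊕b5⊕b7⊕b9⊕b11⊕b13⊕b15⊕b17⊕b19⊕b21⊕b23⊕b25⊕b27⊕b29⊕b31 = 1⊕0⊕1⊕1⊕0⊕1⊕1⊕0⊕0⊕0⊕0⊕1⊕1⊕0⊕0⊕0 = 1
s2: b2⊕b3⊕b6⊕b7⊕b10⊕b11⊕b14⊕b15⊕b18⊕b19⊕b22⊕b23⊕b26⊕b27⊕b30⊕b31 = 1⊕0⊕0⊕1⊕1⊕1⊕0⊕0⊕0⊕0⊕1⊕1⊕0⊕0⊕1⊕0 = 1
s4: b4⊕b5⊕b6⊕b7⊕b12⊕b13⊕b14⊕b15⊕b20⊕b21⊕b22⊕b23⊕b28⊕b29⊕b30⊕b31 = 1⊕1⊕0⊕1⊕1⊕1⊕0⊕0⊕0⊕0⊕1⊕1⊕1⊕0⊕1⊕0 = 1
s8: b8⊕b9⊕b10⊕b11⊕b12⊕b13⊕b14⊕b15⊕b24⊕b25⊕b26⊕b27⊕b28⊕b29⊕b30⊕b31 = 1⊕0⊕1⊕1⊕1⊕1⊕0⊕0⊕0⊕1⊕0⊕0⊕1⊕0⊕1⊕0 = 0
s16: b16⊕b17⊕b18⊕b19⊕b20⊕b21⊕b22⊕b23⊕b24⊕b25⊕b26⊕b27⊕b28⊕b29⊕b30⊕b31 = 0⊕0⊕0⊕0⊕0⊕0⊕1⊕1⊕0⊕1⊕0⊕0⊕1⊕0⊕1⊕0 = 1
Syndrome (s16...s1) = 10111 → position 23.
Overall parity (XOR of all 32 bits, including p0): 0⊕1⊕1⊕0⊕1⊕1⊕0⊕1⊕1⊕0⊕1⊕1⊕1⊕1⊕0⊕0⊕0⊕0⊕0⊕0⊕0⊕0⊕1⊕1⊕0⊕1⊕0⊕0⊕1⊕0⊕1⊕0 = 1
Overall=1, syndrome position=23 → single-bit error at position 23.

single 23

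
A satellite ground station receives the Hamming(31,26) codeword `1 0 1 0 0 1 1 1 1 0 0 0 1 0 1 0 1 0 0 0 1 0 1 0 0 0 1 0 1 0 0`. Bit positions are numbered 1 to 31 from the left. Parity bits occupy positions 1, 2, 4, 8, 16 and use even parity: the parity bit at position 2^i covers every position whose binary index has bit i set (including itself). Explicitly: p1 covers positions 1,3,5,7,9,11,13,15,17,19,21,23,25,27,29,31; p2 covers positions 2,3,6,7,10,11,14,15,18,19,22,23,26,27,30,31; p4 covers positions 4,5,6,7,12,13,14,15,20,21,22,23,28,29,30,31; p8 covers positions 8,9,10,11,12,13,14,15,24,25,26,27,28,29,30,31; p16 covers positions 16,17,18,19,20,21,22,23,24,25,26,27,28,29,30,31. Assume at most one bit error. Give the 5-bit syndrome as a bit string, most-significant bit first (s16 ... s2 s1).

10101

s1: b1⊕b3⊕b5⊕b7⊕b9⊕b11⊕b13⊕b15⊕b17⊕b19⊕b21⊕b23⊕b25⊕b27⊕b29⊕b31 = 1⊕1⊕0⊕1⊕1⊕0⊕1⊕1⊕1⊕0⊕1⊕1⊕0⊕1⊕1⊕0 = 1
s2: b2⊕b3⊕b6⊕b7⊕b10⊕b11⊕b14⊕b15⊕b18⊕b19⊕b22⊕b23⊕b26⊕b27⊕b30⊕b31 = 0⊕1⊕1⊕1⊕0⊕0⊕0⊕1⊕0⊕0⊕0⊕1⊕0⊕1⊕0⊕0 = 0
s4: b4⊕b5⊕b6⊕b7⊕b12⊕b13⊕b14⊕b15⊕b20⊕b21⊕b22⊕b23⊕b28⊕b29⊕b30⊕b31 = 0⊕0⊕1⊕1⊕0⊕1⊕0⊕1⊕0⊕1⊕0⊕1⊕0⊕1⊕0⊕0 = 1
s8: b8⊕b9⊕b10⊕b11⊕b12⊕b13⊕b14⊕b15⊕b24⊕b25⊕b26⊕b27⊕b28⊕b29⊕b30⊕b31 = 1⊕1⊕0⊕0⊕0⊕1⊕0⊕1⊕0⊕0⊕0⊕1⊕0⊕1⊕0⊕0 = 0
s16: b16⊕b17⊕b18⊕b19⊕b20⊕b21⊕b22⊕b23⊕b24⊕b25⊕b26⊕b27⊕b28⊕b29⊕b30⊕b31 = 0⊕1⊕0⊕0⊕0⊕1⊕0⊕1⊕0⊕0⊕0⊕1⊕0⊕1⊕0⊕0 = 1
Syndrome (s16...s1) = 10101 → position 21.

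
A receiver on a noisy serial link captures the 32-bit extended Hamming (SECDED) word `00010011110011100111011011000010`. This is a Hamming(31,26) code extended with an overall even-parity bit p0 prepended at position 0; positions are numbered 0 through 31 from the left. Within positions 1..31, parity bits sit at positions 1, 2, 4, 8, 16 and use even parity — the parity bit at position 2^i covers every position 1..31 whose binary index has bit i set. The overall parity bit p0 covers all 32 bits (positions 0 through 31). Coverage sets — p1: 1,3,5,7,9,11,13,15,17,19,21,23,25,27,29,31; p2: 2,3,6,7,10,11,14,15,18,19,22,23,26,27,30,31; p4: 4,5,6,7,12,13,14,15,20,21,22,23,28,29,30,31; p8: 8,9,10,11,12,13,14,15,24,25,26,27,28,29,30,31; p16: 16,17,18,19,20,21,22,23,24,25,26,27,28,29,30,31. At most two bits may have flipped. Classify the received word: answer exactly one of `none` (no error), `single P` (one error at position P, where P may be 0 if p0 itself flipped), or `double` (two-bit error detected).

s1: b1⊕b3⊕b5⊕b7⊕b9⊕b11⊕b13⊕b15⊕b17⊕b19⊕b21⊕b23⊕b25⊕b27⊕b29⊕b31 = 0⊕1⊕0⊕1⊕1⊕0⊕1⊕0⊕1⊕1⊕1⊕0⊕1⊕0⊕0⊕0 = 0
s2: b2⊕b3⊕b6⊕b7⊕b10⊕b11⊕b14⊕b15⊕b18⊕b19⊕b22⊕b23⊕b26⊕b27⊕b30⊕b31 = 0⊕1⊕1⊕1⊕0⊕0⊕1⊕0⊕1⊕1⊕1⊕0⊕0⊕0⊕1⊕0 = 0
s4: b4⊕b5⊕b6⊕b7⊕b12⊕b13⊕b14⊕b15⊕b20⊕b21⊕b22⊕b23⊕b28⊕b29⊕b30⊕b31 = 0⊕0⊕1⊕1⊕1⊕1⊕1⊕0⊕0⊕1⊕1⊕0⊕0⊕0⊕1⊕0 = 0
s8: b8⊕b9⊕b10⊕b11⊕b12⊕b13⊕b14⊕b15⊕b24⊕b25⊕b26⊕b27⊕b28⊕b29⊕b30⊕b31 = 1⊕1⊕0⊕0⊕1⊕1⊕1⊕0⊕1⊕1⊕0⊕0⊕0⊕0⊕1⊕0 = 0
s16: b16⊕b17⊕b18⊕b19⊕b20⊕b21⊕b22⊕b23⊕b24⊕b25⊕b26⊕b27⊕b28⊕b29⊕b30⊕b31 = 0⊕1⊕1⊕1⊕0⊕1⊕1⊕0⊕1⊕1⊕0⊕0⊕0⊕0⊕1⊕0 = 0
Syndrome (s16...s1) = 00000 → position 0 (no error).
Overall parity (XOR of all 32 bits, including p0): 0⊕0⊕0⊕1⊕0⊕0⊕1⊕1⊕1⊕1⊕0⊕0⊕1⊕1⊕1⊕0⊕0⊕1⊕1⊕1⊕0⊕1⊕1⊕0⊕1⊕1⊕0⊕0⊕0⊕0⊕1⊕0 = 0
Overall=0, syndrome position=0 → no error.

none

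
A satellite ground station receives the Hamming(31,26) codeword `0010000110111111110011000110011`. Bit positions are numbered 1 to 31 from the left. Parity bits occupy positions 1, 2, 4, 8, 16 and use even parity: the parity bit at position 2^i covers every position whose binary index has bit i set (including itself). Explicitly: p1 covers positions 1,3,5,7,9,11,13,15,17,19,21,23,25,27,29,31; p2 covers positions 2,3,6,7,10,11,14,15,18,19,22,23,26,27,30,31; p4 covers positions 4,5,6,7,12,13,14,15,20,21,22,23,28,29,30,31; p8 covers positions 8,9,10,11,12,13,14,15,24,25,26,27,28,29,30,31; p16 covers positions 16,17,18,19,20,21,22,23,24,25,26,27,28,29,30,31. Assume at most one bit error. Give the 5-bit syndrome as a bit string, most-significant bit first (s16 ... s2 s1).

11001

s1: b1⊕b3⊕b5⊕b7⊕b9⊕b11⊕b13⊕b15⊕b17⊕b19⊕b21⊕b23⊕b25⊕b27⊕b29⊕b31 = 0⊕1⊕0⊕0⊕1⊕1⊕1⊕1⊕1⊕0⊕1⊕0⊕0⊕1⊕0⊕1 = 1
s2: b2⊕b3⊕b6⊕b7⊕b10⊕b11⊕b14⊕b15⊕b18⊕b19⊕b22⊕b23⊕b26⊕b27⊕b30⊕b31 = 0⊕1⊕0⊕0⊕0⊕1⊕1⊕1⊕1⊕0⊕1⊕0⊕1⊕1⊕1⊕1 = 0
s4: b4⊕b5⊕b6⊕b7⊕b12⊕b13⊕b14⊕b15⊕b20⊕b21⊕b22⊕b23⊕b28⊕b29⊕b30⊕b31 = 0⊕0⊕0⊕0⊕1⊕1⊕1⊕1⊕0⊕1⊕1⊕0⊕0⊕0⊕1⊕1 = 0
s8: b8⊕b9⊕b10⊕b11⊕b12⊕b13⊕b14⊕b15⊕b24⊕b25⊕b26⊕b27⊕b28⊕b29⊕b30⊕b31 = 1⊕1⊕0⊕1⊕1⊕1⊕1⊕1⊕0⊕0⊕1⊕1⊕0⊕0⊕1⊕1 = 1
s16: b16⊕b17⊕b18⊕b19⊕b20⊕b21⊕b22⊕b23⊕b24⊕b25⊕b26⊕b27⊕b28⊕b29⊕b30⊕b31 = 1⊕1⊕1⊕0⊕0⊕1⊕1⊕0⊕0⊕0⊕1⊕1⊕0⊕0⊕1⊕1 = 1
Syndrome (s16...s1) = 11001 → position 25.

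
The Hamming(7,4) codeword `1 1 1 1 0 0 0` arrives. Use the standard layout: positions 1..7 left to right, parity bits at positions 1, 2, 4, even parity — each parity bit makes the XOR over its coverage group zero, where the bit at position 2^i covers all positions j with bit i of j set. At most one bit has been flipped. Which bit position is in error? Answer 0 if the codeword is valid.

4

s1: b1⊕b3⊕b5⊕b7 = 1⊕1⊕0⊕0 = 0
s2: b2⊕b3⊕b6⊕b7 = 1⊕1⊕0⊕0 = 0
s4: b4⊕b5⊕b6⊕b7 = 1⊕0⊕0⊕0 = 1
Syndrome (s4...s1) = 100 → position 4.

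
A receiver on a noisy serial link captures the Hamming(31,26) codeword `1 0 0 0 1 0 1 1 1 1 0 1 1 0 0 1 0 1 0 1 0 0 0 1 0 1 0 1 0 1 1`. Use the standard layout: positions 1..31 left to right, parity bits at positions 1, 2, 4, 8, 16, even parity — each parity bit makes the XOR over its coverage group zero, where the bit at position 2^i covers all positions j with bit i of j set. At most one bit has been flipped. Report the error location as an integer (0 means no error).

0

s1: b1⊕b3⊕b5⊕b7⊕b9⊕b11⊕b13⊕b15⊕b17⊕b19⊕b21⊕b23⊕b25⊕b27⊕b29⊕b31 = 1⊕0⊕1⊕1⊕1⊕0⊕1⊕0⊕0⊕0⊕0⊕0⊕0⊕0⊕0⊕1 = 0
s2: b2⊕b3⊕b6⊕b7⊕b10⊕b11⊕b14⊕b15⊕b18⊕b19⊕b22⊕b23⊕b26⊕b27⊕b30⊕b31 = 0⊕0⊕0⊕1⊕1⊕0⊕0⊕0⊕1⊕0⊕0⊕0⊕1⊕0⊕1⊕1 = 0
s4: b4⊕b5⊕b6⊕b7⊕b12⊕b13⊕b14⊕b15⊕b20⊕b21⊕b22⊕b23⊕b28⊕b29⊕b30⊕b31 = 0⊕1⊕0⊕1⊕1⊕1⊕0⊕0⊕1⊕0⊕0⊕0⊕1⊕0⊕1⊕1 = 0
s8: b8⊕b9⊕b10⊕b11⊕b12⊕b13⊕b14⊕b15⊕b24⊕b25⊕b26⊕b27⊕b28⊕b29⊕b30⊕b31 = 1⊕1⊕1⊕0⊕1⊕1⊕0⊕0⊕1⊕0⊕1⊕0⊕1⊕0⊕1⊕1 = 0
s16: b16⊕b17⊕b18⊕b19⊕b20⊕b21⊕b22⊕b23⊕b24⊕b25⊕b26⊕b27⊕b28⊕b29⊕b30⊕b31 = 1⊕0⊕1⊕0⊕1⊕0⊕0⊕0⊕1⊕0⊕1⊕0⊕1⊕0⊕1⊕1 = 0
Syndrome (s16...s1) = 00000 → position 0 (no error).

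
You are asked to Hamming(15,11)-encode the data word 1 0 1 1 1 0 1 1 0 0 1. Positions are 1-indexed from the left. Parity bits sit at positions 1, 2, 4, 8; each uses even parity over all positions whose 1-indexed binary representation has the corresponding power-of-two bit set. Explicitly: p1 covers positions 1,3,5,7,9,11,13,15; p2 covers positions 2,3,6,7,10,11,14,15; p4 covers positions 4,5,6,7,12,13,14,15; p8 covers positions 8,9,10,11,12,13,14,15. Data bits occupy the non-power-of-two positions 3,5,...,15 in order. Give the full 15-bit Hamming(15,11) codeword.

111001101011001

Place data bits at non-power-of-two positions: b3=1, b5=0, b6=1, b7=1, b9=1, b10=0, b11=1, b12=1, b13=0, b14=0, b15=1.
p1 = XOR of data positions {3,5,7,9,11,13,15} = 1⊕0⊕1⊕1⊕1⊕0⊕1 = 1
p2 = XOR of data positions {3,6,7,10,11,14,15} = 1⊕1⊕1⊕0⊕1⊕0⊕1 = 1
p4 = XOR of data positions {5,6,7,12,13,14,15} = 0⊕1⊕1⊕1⊕0⊕0⊕1 = 0
p8 = XOR of data positions {9,10,11,12,13,14,15} = 1⊕0⊕1⊕1⊕0⊕0⊕1 = 0
Codeword b1..b15 = 111001101011001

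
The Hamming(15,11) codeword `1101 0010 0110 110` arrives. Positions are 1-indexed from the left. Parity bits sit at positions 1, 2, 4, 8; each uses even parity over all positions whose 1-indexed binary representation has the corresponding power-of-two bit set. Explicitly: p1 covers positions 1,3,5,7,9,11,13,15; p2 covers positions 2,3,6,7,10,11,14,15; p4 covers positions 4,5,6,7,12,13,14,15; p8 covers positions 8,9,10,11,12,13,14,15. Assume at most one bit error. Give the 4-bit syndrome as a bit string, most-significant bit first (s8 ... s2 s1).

s1: b1⊕b3⊕b5⊕b7⊕b9⊕b11⊕b13⊕b15 = 1⊕0⊕0⊕1⊕0⊕1⊕1⊕0 = 0
s2: b2⊕b3⊕b6⊕b7⊕b10⊕b11⊕b14⊕b15 = 1⊕0⊕0⊕1⊕1⊕1⊕1⊕0 = 1
s4: b4⊕b5⊕b6⊕b7⊕b12⊕b13⊕b14⊕b15 = 1⊕0⊕0⊕1⊕0⊕1⊕1⊕0 = 0
s8: b8⊕b9⊕b10⊕b11⊕b12⊕b13⊕b14⊕b15 = 0⊕0⊕1⊕1⊕0⊕1⊕1⊕0 = 0
Syndrome (s8...s1) = 0010 → position 2.

0010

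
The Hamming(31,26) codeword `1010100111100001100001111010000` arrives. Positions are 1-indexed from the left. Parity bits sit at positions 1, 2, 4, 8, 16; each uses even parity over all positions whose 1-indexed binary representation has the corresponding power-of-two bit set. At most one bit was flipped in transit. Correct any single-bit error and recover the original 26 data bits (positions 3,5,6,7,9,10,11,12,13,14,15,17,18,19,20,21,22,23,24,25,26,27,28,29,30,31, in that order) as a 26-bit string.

s1: b1⊕b3⊕b5⊕b7⊕b9⊕b11⊕b13⊕b15⊕b17⊕b19⊕b21⊕b23⊕b25⊕b27⊕b29⊕b31 = 1⊕1⊕1⊕0⊕1⊕1⊕0⊕0⊕1⊕0⊕0⊕1⊕1⊕1⊕0⊕0 = 1
s2: b2⊕b3⊕b6⊕b7⊕b10⊕b11⊕b14⊕b15⊕b18⊕b19⊕b22⊕b23⊕b26⊕b27⊕b30⊕b31 = 0⊕1⊕0⊕0⊕1⊕1⊕0⊕0⊕0⊕0⊕1⊕1⊕0⊕1⊕0⊕0 = 0
s4: b4⊕b5⊕b6⊕b7⊕b12⊕b13⊕b14⊕b15⊕b20⊕b21⊕b22⊕b23⊕b28⊕b29⊕b30⊕b31 = 0⊕1⊕0⊕0⊕0⊕0⊕0⊕0⊕0⊕0⊕1⊕1⊕0⊕0⊕0⊕0 = 1
s8: b8⊕b9⊕b10⊕b11⊕b12⊕b13⊕b14⊕b15⊕b24⊕b25⊕b26⊕b27⊕b28⊕b29⊕b30⊕b31 = 1⊕1⊕1⊕1⊕0⊕0⊕0⊕0⊕1⊕1⊕0⊕1⊕0⊕0⊕0⊕0 = 1
s16: b16⊕b17⊕b18⊕b19⊕b20⊕b21⊕b22⊕b23⊕b24⊕b25⊕b26⊕b27⊕b28⊕b29⊕b30⊕b31 = 1⊕1⊕0⊕0⊕0⊕0⊕1⊕1⊕1⊕1⊕0⊕1⊕0⊕0⊕0⊕0 = 1
Syndrome (s16...s1) = 11101 → position 29.
Flip bit 29: corrected codeword = 1010100111100001100001111010100
Data bits at positions 3,5,6,7,9,10,11,12,13,14,15,17,18,19,20,21,22,23,24,25,26,27,28,29,30,31: 11001110000100001111010100

11001110000100001111010100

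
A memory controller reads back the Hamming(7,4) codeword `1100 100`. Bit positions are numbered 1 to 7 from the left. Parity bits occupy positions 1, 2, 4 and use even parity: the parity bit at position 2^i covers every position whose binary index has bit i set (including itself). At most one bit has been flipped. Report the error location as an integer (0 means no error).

s1: b1⊕b3⊕b5⊕b7 = 1⊕0⊕1⊕0 = 0
s2: b2⊕b3⊕b6⊕b7 = 1⊕0⊕0⊕0 = 1
s4: b4⊕b5⊕b6⊕b7 = 0⊕1⊕0⊕0 = 1
Syndrome (s4...s1) = 110 → position 6.

6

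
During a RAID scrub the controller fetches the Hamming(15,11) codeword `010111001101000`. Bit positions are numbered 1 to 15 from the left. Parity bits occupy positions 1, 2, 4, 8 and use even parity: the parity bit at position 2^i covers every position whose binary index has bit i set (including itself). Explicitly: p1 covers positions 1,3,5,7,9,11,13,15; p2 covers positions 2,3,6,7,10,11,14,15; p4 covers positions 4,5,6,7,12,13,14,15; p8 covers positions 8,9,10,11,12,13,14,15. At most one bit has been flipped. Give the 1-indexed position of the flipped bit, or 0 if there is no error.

10

s1: b1⊕b3⊕b5⊕b7⊕b9⊕b11⊕b13⊕b15 = 0⊕0⊕1⊕0⊕1⊕0⊕0⊕0 = 0
s2: b2⊕b3⊕b6⊕b7⊕b10⊕b11⊕b14⊕b15 = 1⊕0⊕1⊕0⊕1⊕0⊕0⊕0 = 1
s4: b4⊕b5⊕b6⊕b7⊕b12⊕b13⊕b14⊕b15 = 1⊕1⊕1⊕0⊕1⊕0⊕0⊕0 = 0
s8: b8⊕b9⊕b10⊕b11⊕b12⊕b13⊕b14⊕b15 = 0⊕1⊕1⊕0⊕1⊕0⊕0⊕0 = 1
Syndrome (s8...s1) = 1010 → position 10.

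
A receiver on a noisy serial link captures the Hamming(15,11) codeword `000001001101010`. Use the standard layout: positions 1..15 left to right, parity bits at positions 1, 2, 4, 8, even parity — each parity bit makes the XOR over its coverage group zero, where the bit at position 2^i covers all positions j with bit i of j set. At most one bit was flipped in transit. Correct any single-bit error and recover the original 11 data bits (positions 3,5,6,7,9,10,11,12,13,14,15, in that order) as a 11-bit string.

s1: b1⊕b3⊕b5⊕b7⊕b9⊕b11⊕b13⊕b15 = 0⊕0⊕0⊕0⊕1⊕0⊕0⊕0 = 1
s2: b2⊕b3⊕b6⊕b7⊕b10⊕b11⊕b14⊕b15 = 0⊕0⊕1⊕0⊕1⊕0⊕1⊕0 = 1
s4: b4⊕b5⊕b6⊕b7⊕b12⊕b13⊕b14⊕b15 = 0⊕0⊕1⊕0⊕1⊕0⊕1⊕0 = 1
s8: b8⊕b9⊕b10⊕b11⊕b12⊕b13⊕b14⊕b15 = 0⊕1⊕1⊕0⊕1⊕0⊕1⊕0 = 0
Syndrome (s8...s1) = 0111 → position 7.
Flip bit 7: corrected codeword = 000001101101010
Data bits at positions 3,5,6,7,9,10,11,12,13,14,15: 00111101010

00111101010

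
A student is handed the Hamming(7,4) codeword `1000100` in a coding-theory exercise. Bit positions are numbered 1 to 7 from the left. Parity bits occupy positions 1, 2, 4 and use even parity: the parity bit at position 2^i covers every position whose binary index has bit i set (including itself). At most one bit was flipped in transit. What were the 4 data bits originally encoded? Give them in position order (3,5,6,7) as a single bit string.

s1: b1⊕b3⊕b5⊕b7 = 1⊕0⊕1⊕0 = 0
s2: b2⊕b3⊕b6⊕b7 = 0⊕0⊕0⊕0 = 0
s4: b4⊕b5⊕b6⊕b7 = 0⊕1⊕0⊕0 = 1
Syndrome (s4...s1) = 100 → position 4.
Flip bit 4: corrected codeword = 1001100
Data bits at positions 3,5,6,7: 0100

0100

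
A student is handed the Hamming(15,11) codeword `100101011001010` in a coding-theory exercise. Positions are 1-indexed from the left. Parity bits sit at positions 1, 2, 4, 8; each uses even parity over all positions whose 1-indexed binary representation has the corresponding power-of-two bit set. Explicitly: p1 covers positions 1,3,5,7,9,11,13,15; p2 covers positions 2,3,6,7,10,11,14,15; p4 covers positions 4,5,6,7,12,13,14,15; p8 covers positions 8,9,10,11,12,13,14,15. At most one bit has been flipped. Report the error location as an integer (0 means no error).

0

s1: b1⊕b3⊕b5⊕b7⊕b9⊕b11⊕b13⊕b15 = 1⊕0⊕0⊕0⊕1⊕0⊕0⊕0 = 0
s2: b2⊕b3⊕b6⊕b7⊕b10⊕b11⊕b14⊕b15 = 0⊕0⊕1⊕0⊕0⊕0⊕1⊕0 = 0
s4: b4⊕b5⊕b6⊕b7⊕b12⊕b13⊕b14⊕b15 = 1⊕0⊕1⊕0⊕1⊕0⊕1⊕0 = 0
s8: b8⊕b9⊕b10⊕b11⊕b12⊕b13⊕b14⊕b15 = 1⊕1⊕0⊕0⊕1⊕0⊕1⊕0 = 0
Syndrome (s8...s1) = 0000 → position 0 (no error).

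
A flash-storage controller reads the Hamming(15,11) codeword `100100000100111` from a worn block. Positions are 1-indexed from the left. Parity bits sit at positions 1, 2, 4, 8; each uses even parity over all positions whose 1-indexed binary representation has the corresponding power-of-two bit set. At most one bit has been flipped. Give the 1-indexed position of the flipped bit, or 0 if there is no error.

s1: b1⊕b3⊕b5⊕b7⊕b9⊕b11⊕b13⊕b15 = 1⊕0⊕0⊕0⊕0⊕0⊕1⊕1 = 1
s2: b2⊕b3⊕b6⊕b7⊕b10⊕b11⊕b14⊕b15 = 0⊕0⊕0⊕0⊕1⊕0⊕1⊕1 = 1
s4: b4⊕b5⊕b6⊕b7⊕b12⊕b13⊕b14⊕b15 = 1⊕0⊕0⊕0⊕0⊕1⊕1⊕1 = 0
s8: b8⊕b9⊕b10⊕b11⊕b12⊕b13⊕b14⊕b15 = 0⊕0⊕1⊕0⊕0⊕1⊕1⊕1 = 0
Syndrome (s8...s1) = 0011 → position 3.

3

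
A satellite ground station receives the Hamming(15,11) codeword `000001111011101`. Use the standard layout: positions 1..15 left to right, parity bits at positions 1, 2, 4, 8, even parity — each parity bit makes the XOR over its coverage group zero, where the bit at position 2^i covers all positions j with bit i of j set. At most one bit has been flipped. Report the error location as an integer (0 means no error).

5

s1: b1⊕b3⊕b5⊕b7⊕b9⊕b11⊕b13⊕b15 = 0⊕0⊕0⊕1⊕1⊕1⊕1⊕1 = 1
s2: b2⊕b3⊕b6⊕b7⊕b10⊕b11⊕b14⊕b15 = 0⊕0⊕1⊕1⊕0⊕1⊕0⊕1 = 0
s4: b4⊕b5⊕b6⊕b7⊕b12⊕b13⊕b14⊕b15 = 0⊕0⊕1⊕1⊕1⊕1⊕0⊕1 = 1
s8: b8⊕b9⊕b10⊕b11⊕b12⊕b13⊕b14⊕b15 = 1⊕1⊕0⊕1⊕1⊕1⊕0⊕1 = 0
Syndrome (s8...s1) = 0101 → position 5.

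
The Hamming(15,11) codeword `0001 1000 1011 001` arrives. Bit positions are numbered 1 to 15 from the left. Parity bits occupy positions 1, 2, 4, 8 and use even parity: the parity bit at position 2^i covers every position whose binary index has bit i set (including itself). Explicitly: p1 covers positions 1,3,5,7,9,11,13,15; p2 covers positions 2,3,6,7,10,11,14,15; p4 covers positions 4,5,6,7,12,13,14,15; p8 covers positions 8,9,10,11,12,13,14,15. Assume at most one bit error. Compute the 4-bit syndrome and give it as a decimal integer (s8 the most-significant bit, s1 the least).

0

s1: b1⊕b3⊕b5⊕b7⊕b9⊕b11⊕b13⊕b15 = 0⊕0⊕1⊕0⊕1⊕1⊕0⊕1 = 0
s2: b2⊕b3⊕b6⊕b7⊕b10⊕b11⊕b14⊕b15 = 0⊕0⊕0⊕0⊕0⊕1⊕0⊕1 = 0
s4: b4⊕b5⊕b6⊕b7⊕b12⊕b13⊕b14⊕b15 = 1⊕1⊕0⊕0⊕1⊕0⊕0⊕1 = 0
s8: b8⊕b9⊕b10⊕b11⊕b12⊕b13⊕b14⊕b15 = 0⊕1⊕0⊕1⊕1⊕0⊕0⊕1 = 0
Syndrome (s8...s1) = 0000 → position 0 (no error).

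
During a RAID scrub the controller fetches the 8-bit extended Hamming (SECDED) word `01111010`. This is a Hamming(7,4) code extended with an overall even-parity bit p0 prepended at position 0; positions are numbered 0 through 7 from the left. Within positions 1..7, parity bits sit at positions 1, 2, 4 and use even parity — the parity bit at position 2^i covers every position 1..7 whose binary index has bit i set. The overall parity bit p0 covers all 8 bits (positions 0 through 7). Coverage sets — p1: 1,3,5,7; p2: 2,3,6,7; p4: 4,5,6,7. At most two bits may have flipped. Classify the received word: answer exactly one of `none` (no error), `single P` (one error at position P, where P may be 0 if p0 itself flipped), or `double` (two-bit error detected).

single 2

s1: b1⊕b3⊕b5⊕b7 = 1⊕1⊕0⊕0 = 0
s2: b2⊕b3⊕b6⊕b7 = 1⊕1⊕1⊕0 = 1
s4: b4⊕b5⊕b6⊕b7 = 1⊕0⊕1⊕0 = 0
Syndrome (s4...s1) = 010 → position 2.
Overall parity (XOR of all 8 bits, including p0): 0⊕1⊕1⊕1⊕1⊕0⊕1⊕0 = 1
Overall=1, syndrome position=2 → single-bit error at position 2.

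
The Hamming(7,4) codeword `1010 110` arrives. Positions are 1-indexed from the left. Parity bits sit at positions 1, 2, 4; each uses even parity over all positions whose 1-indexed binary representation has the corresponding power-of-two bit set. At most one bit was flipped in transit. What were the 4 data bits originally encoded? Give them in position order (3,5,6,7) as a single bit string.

1110

s1: b1⊕b3⊕b5⊕b7 = 1⊕1⊕1⊕0 = 1
s2: b2⊕b3⊕b6⊕b7 = 0⊕1⊕1⊕0 = 0
s4: b4⊕b5⊕b6⊕b7 = 0⊕1⊕1⊕0 = 0
Syndrome (s4...s1) = 001 → position 1.
Flip bit 1: corrected codeword = 0010110
Data bits at positions 3,5,6,7: 1110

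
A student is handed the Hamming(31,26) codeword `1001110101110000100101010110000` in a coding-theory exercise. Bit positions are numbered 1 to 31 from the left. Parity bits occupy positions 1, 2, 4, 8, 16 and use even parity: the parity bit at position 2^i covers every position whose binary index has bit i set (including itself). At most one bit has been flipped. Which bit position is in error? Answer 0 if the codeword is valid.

s1: b1⊕b3⊕b5⊕b7⊕b9⊕b11⊕b13⊕b15⊕b17⊕b19⊕b21⊕b23⊕b25⊕b27⊕b29⊕b31 = 1⊕0⊕1⊕0⊕0⊕1⊕0⊕0⊕1⊕0⊕0⊕0⊕0⊕1⊕0⊕0 = 1
s2: b2⊕b3⊕b6⊕b7⊕b10⊕b11⊕b14⊕b15⊕b18⊕b19⊕b22⊕b23⊕b26⊕b27⊕b30⊕b31 = 0⊕0⊕1⊕0⊕1⊕1⊕0⊕0⊕0⊕0⊕1⊕0⊕1⊕1⊕0⊕0 = 0
s4: b4⊕b5⊕b6⊕b7⊕b12⊕b13⊕b14⊕b15⊕b20⊕b21⊕b22⊕b23⊕b28⊕b29⊕b30⊕b31 = 1⊕1⊕1⊕0⊕1⊕0⊕0⊕0⊕1⊕0⊕1⊕0⊕0⊕0⊕0⊕0 = 0
s8: b8⊕b9⊕b10⊕b11⊕b12⊕b13⊕b14⊕b15⊕b24⊕b25⊕b26⊕b27⊕b28⊕b29⊕b30⊕b31 = 1⊕0⊕1⊕1⊕1⊕0⊕0⊕0⊕1⊕0⊕1⊕1⊕0⊕0⊕0⊕0 = 1
s16: b16⊕b17⊕b18⊕b19⊕b20⊕b21⊕b22⊕b23⊕b24⊕b25⊕b26⊕b27⊕b28⊕b29⊕b30⊕b31 = 0⊕1⊕0⊕0⊕1⊕0⊕1⊕0⊕1⊕0⊕1⊕1⊕0⊕0⊕0⊕0 = 0
Syndrome (s16...s1) = 01001 → position 9.

9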